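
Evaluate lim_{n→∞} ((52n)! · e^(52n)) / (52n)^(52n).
lim = ∞

Stirling: (52n)! ~ sqrt(2π·52n) · (52n/e)^(52n). Hence
  (52n)! · e^(52n) / (52n)^(52n) ~ sqrt(2π·52n) = sqrt(2π·52) · sqrt(n) → ∞.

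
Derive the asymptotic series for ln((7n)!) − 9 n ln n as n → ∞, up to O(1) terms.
ln((7n)!) − 9 n ln n = −2 n ln n + 7(ln 7 − 1) n + (1/2) ln(2π·7n) + O(1/n)

Stirling: ln((7n)!) = 7n ln(7n) − 7n + (1/2) ln(2π·7n) + O(1/n).
Expand 7n ln(7n) = 7n (ln n + ln 7) = 7n ln n + 7n ln 7.
Subtract 9n ln n: leading term is (7 − 9) n ln n = −2 n ln n. The next term is 7n ln 7 − 7n = 7(ln 7 − 1) n. Then the (1/2) ln(2π·7n) correction.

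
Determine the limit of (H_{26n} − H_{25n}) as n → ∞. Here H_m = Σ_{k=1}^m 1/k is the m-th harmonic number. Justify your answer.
lim = ln(26/25)

Euler-Maclaurin gives H_m = ln m + γ + 1/(2m) + O(1/m^2). The γ and O(1/m) terms cancel in the difference:
  H_{26n} − H_{25n} = ln(26n) − ln(25n) + O(1/n) = ln(26/25) + O(1/n).
Hence the limit is ln(26/25).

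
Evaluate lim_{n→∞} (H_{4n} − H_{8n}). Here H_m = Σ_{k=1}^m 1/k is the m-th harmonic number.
lim = ln(4/8) = −ln 2

Euler-Maclaurin gives H_m = ln m + γ + 1/(2m) + O(1/m^2). The γ and O(1/m) terms cancel in the difference:
  H_{4n} − H_{8n} = ln(4n) − ln(8n) + O(1/n) = ln(4/8) + O(1/n).
Hence the limit is ln(4/8) = −ln 2.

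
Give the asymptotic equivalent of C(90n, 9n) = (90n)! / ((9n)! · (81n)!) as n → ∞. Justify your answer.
C(90n, 9n) ~ (10000000000/387420489)^(9n) · sqrt(5/(9π·9n))

Write N = 9n. Apply Stirling to each factorial:
  (10N)! ~ sqrt(2π·10N) · (10N/e)^(10N),
  N! ~ sqrt(2π N) · (N/e)^N,
  (9N)! ~ sqrt(2π·9N) · (9N/e)^(9N).
The exponential factors combine to (10N)^(10N) / (N^N · (9N)^(9N)) = 10^(10N)/9^(9N) = (10^10/9^9)^N = (10000000000/387420489)^N.
The square-root prefactors combine to sqrt(2π·10N) / (sqrt(2π N)·sqrt(2π·9N)) = sqrt(10 / (2π·9·N)) = sqrt(5/(9π·9n)).
Substituting N = 9n: C(90n, 9n) ~ (10000000000/387420489)^(9n) · sqrt(5/(9π·9n)).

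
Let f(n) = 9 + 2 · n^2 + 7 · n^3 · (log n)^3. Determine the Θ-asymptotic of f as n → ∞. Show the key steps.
f(n) ∈ Θ(n^3 · (log n)^3)

Compare the terms by growth order. For large n, n^a · (log n)^b dominates n^a' · (log n)^b' iff a > a', or (a = a' and b > b'). Ranking the 3 terms shows the dominant one is 7 · n^3 · (log n)^3. Hence f(n) ∈ Θ(n^3 · (log n)^3).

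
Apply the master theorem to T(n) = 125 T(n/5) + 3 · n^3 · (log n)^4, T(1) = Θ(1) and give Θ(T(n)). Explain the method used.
T(n) = Θ(n^3 · (log n)^5)

Here log_5 125 = 3 and f(n) = 3 · n^3 · (log n)^4 = Θ(n^(log_5 125) · (log n)^4). This is the extended Case 2 of the master theorem (f matches the critical exponent up to log factors), giving T(n) = Θ(n^(log_5 125) · (log n)^(4+1)) = Θ(n^3 · (log n)^5).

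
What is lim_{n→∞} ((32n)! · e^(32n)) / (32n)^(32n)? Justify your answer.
lim = ∞

Stirling: (32n)! ~ sqrt(2π·32n) · (32n/e)^(32n). Hence
  (32n)! · e^(32n) / (32n)^(32n) ~ sqrt(2π·32n) = sqrt(2π·32) · sqrt(n) → ∞.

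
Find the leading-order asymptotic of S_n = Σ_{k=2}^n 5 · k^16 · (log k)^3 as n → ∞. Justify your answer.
S_n ~ 5 · n^17 · (log n)^3 / 17

By integral comparison, S_n = ∫_1^n 5 · x^16 · (log x)^3 dx + O(n^16 · (log n)^3). For the integral, the leading term of ∫_1^n x^16 (log x)^3 dx is n^17/17 · (log n)^3 (by repeated integration by parts; each step lowers the log-exponent and produces a relatively O(1/log n) correction). Hence S_n ~ 5 · n^17 · (log n)^3 / 17.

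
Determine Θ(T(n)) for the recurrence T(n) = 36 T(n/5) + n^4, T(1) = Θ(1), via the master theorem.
T(n) = Θ(n^4)

log_5 36 ≈ 2.227. f(n) = n^4 dominates n^(log_5 36) since 4 > 2.227, and the regularity condition a·f(n/b) = 36·(n/5)^4 = (36/625)·n^4 ≤ c·f(n) holds with c = 36/625 ≈ 0.0576 < 1. So this is Case 3: T(n) = Θ(f(n)) = Θ(n^4).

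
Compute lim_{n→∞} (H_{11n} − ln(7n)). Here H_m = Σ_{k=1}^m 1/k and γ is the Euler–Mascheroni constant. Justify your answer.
lim = ln(11/7) + γ

By Euler-Maclaurin, H_m = ln m + γ + O(1/m). So
  H_{11n} − ln(7n) = ln(11n) + γ − ln(7n) + O(1/n)
                       = ln(11/7) + γ + O(1/n).
Hence the limit is ln(11/7) + γ.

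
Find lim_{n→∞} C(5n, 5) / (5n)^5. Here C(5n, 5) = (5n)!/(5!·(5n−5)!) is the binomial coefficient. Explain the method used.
lim = 1/5! = 1/120

With N = 5n → ∞: C(N, 5) / N^5 = [N(N−1)…(N−4)] / (5! · N^5) = (1/5!) · 1 · (1 − 1/(5n)) · (1 − 2/(5n)) · (1 − 3/(5n)) · (1 − 4/(5n)). Each factor → 1 as N → ∞, so the limit is 1/5! = 1/120.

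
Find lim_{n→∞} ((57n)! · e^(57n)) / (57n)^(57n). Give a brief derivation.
lim = ∞

Stirling: (57n)! ~ sqrt(2π·57n) · (57n/e)^(57n). Hence
  (57n)! · e^(57n) / (57n)^(57n) ~ sqrt(2π·57n) = sqrt(2π·57) · sqrt(n) → ∞.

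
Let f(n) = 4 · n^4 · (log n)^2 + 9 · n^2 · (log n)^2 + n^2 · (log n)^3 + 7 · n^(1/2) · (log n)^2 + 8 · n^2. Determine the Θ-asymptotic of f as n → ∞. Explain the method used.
f(n) ∈ Θ(n^4 · (log n)^2)

Compare the terms by growth order. For large n, n^a · (log n)^b dominates n^a' · (log n)^b' iff a > a', or (a = a' and b > b'). Ranking the 5 terms shows the dominant one is 4 · n^4 · (log n)^2. Hence f(n) ∈ Θ(n^4 · (log n)^2).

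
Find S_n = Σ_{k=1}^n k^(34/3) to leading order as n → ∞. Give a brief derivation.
S_n ~ (3/37) · n^(37/3)

Integral comparison: Σ_{k=1}^n k^(34/3) = ∫_0^n x^(34/3) dx + O(n^(34/3)). The integral is n^(1 + 34/3) / (1 + 34/3) = n^((34+3)/3) / ((34+3)/3) = (3/37) · n^(37/3).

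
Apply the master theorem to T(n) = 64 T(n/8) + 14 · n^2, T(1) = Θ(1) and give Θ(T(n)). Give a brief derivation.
T(n) = Θ(n^2 log n)

log_8 64 = 2, and f(n) = 14 · n^2 = Θ(n^(log_8 64)). This is Case 2 of the master theorem: T(n) = Θ(f(n) · log n) = Θ(n^2 log n).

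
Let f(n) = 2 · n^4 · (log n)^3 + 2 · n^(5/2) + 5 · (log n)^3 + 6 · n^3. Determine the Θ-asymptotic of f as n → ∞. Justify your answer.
f(n) ∈ Θ(n^4 · (log n)^3)

Compare the terms by growth order. For large n, n^a · (log n)^b dominates n^a' · (log n)^b' iff a > a', or (a = a' and b > b'). Ranking the 4 terms shows the dominant one is 2 · n^4 · (log n)^3. Hence f(n) ∈ Θ(n^4 · (log n)^3).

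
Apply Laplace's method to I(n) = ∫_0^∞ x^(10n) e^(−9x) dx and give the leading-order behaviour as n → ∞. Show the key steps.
I(n) ~ (sqrt(2π·10n) / 9) · (10n/(9e))^(10n)

Write the integrand as exp(10n ln x − 9x) and set f(x) = 10n ln x − 9x. Then f'(x) = 10n/x − 9 = 0 at x* = 10n/9, and f''(x*) = −10n/x*^2 = −9^2/(10n). Laplace's method (interior maximum) gives
  I(n) ~ e^(f(x*)) · sqrt(2π / |f''(x*)|)
        = exp(10n ln(10n/9) − 10n) · sqrt(2π · 10n / 9^2)
        = (10n/9)^(10n) e^(−10n) · sqrt(2π·10n) / 9
        = (sqrt(2π·10n) / 9) · (10n/(9e))^(10n).
This matches Γ(10n+1)/9^(10n+1) with Stirling applied to Γ.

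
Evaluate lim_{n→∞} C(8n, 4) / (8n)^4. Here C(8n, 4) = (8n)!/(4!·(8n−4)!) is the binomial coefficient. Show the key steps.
lim = 1/4! = 1/24

With N = 8n → ∞: C(N, 4) / N^4 = [N(N−1)…(N−3)] / (4! · N^4) = (1/4!) · 1 · (1 − 1/(8n)) · (1 − 2/(8n)) · (1 − 3/(8n)). Each factor → 1 as N → ∞, so the limit is 1/4! = 1/24.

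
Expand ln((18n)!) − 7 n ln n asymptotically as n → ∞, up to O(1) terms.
ln((18n)!) − 7 n ln n = 11 n ln n + 18(ln 18 − 1) n + (1/2) ln(2π·18n) + O(1/n)

Stirling: ln((18n)!) = 18n ln(18n) − 18n + (1/2) ln(2π·18n) + O(1/n).
Expand 18n ln(18n) = 18n (ln n + ln 18) = 18n ln n + 18n ln 18.
Subtract 7n ln n: leading term is (18 − 7) n ln n = 11 n ln n. The next term is 18n ln 18 − 18n = 18(ln 18 − 1) n. Then the (1/2) ln(2π·18n) correction.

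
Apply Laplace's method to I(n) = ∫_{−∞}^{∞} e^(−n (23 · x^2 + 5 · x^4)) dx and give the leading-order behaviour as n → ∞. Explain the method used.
I(n) ~ sqrt(π/(23n))

φ(x) = 23 · x^2 + 5 · x^4 has its unique global minimum at x* = 0 (since φ'(x) = 46x + 20x^3 = 0 only at x = 0 for real x with both coefficients positive, and φ → ∞ as |x| → ∞). At x* = 0, φ(0) = 0 and φ''(0) = 46. Laplace's method then gives
  I(n) ~ sqrt(2π / (n · φ''(0))) · e^(−n φ(0)) = sqrt(2π / (46n)) = sqrt(π/(23n)).
The 5 · x^4 term contributes only at subleading order (an O(1/n) relative correction).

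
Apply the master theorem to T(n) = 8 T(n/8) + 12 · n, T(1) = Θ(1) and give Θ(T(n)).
T(n) = Θ(n log n)

log_8 8 = 1, and f(n) = 12 · n = Θ(n^(log_8 8)). This is Case 2 of the master theorem: T(n) = Θ(f(n) · log n) = Θ(n log n).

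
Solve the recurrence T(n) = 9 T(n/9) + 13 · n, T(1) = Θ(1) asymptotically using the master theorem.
T(n) = Θ(n log n)

log_9 9 = 1, and f(n) = 13 · n = Θ(n^(log_9 9)). This is Case 2 of the master theorem: T(n) = Θ(f(n) · log n) = Θ(n log n).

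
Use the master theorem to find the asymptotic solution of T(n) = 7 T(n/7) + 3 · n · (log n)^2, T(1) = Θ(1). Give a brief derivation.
T(n) = Θ(n · (log n)^3)

Here log_7 7 = 1 and f(n) = 3 · n · (log n)^2 = Θ(n^(log_7 7) · (log n)^2). This is the extended Case 2 of the master theorem (f matches the critical exponent up to log factors), giving T(n) = Θ(n^(log_7 7) · (log n)^(2+1)) = Θ(n · (log n)^3).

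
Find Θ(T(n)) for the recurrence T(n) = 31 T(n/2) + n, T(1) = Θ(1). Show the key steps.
T(n) = Θ(n^(log_2 31))

Master theorem: compare f(n) = n to n^(log_2 31) where log_2 31 ≈ 4.954. Since 1 < log_2 31, we have f(n) = O(n^(log_2 31 − ε)) for some ε > 0 — Case 1. Hence T(n) = Θ(n^(log_2 31)).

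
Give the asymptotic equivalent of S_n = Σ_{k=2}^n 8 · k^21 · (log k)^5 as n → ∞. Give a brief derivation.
S_n ~ 4 · n^22 · (log n)^5 / 11

By integral comparison, S_n = ∫_1^n 8 · x^21 · (log x)^5 dx + O(n^21 · (log n)^5). For the integral, the leading term of ∫_1^n x^21 (log x)^5 dx is n^22/22 · (log n)^5 (by repeated integration by parts; each step lowers the log-exponent and produces a relatively O(1/log n) correction). Hence S_n ~ 4 · n^22 · (log n)^5 / 11.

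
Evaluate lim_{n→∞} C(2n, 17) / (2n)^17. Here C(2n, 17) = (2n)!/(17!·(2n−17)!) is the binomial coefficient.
lim = 1/17! = 1/355687428096000

With N = 2n → ∞: C(N, 17) / N^17 = [N(N−1)…(N−16)] / (17! · N^17) = (1/17!) · 1 · (1 − 1/(2n)) · … · (1 − 16/(2n)). Each factor → 1 as N → ∞, so the limit is 1/17! = 1/355687428096000.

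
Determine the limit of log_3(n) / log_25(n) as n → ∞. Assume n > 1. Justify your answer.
lim = ln(25) / ln(3) = log_3(25)

Change of base: log_3(n) = ln n / ln 3 and log_25(n) = ln n / ln 25. The ratio is (ln n / ln 3) · (ln 25 / ln n) = ln 25 / ln 3, a constant independent of n. So the limit is ln 25 / ln 3 = log_3(25).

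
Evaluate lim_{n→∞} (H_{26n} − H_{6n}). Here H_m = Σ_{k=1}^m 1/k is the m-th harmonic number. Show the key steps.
lim = ln(26/6) = ln(13/3)

Euler-Maclaurin gives H_m = ln m + γ + 1/(2m) + O(1/m^2). The γ and O(1/m) terms cancel in the difference:
  H_{26n} − H_{6n} = ln(26n) − ln(6n) + O(1/n) = ln(26/6) + O(1/n).
Hence the limit is ln(26/6) = ln(13/3).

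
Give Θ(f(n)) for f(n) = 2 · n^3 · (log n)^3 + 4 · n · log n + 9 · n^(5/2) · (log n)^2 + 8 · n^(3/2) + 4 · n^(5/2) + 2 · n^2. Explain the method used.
f(n) ∈ Θ(n^3 · (log n)^3)

Compare the terms by growth order. For large n, n^a · (log n)^b dominates n^a' · (log n)^b' iff a > a', or (a = a' and b > b'). Ranking the 6 terms shows the dominant one is 2 · n^3 · (log n)^3. Hence f(n) ∈ Θ(n^3 · (log n)^3).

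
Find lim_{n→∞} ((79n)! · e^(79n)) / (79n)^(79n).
lim = ∞

Stirling: (79n)! ~ sqrt(2π·79n) · (79n/e)^(79n). Hence
  (79n)! · e^(79n) / (79n)^(79n) ~ sqrt(2π·79n) = sqrt(2π·79) · sqrt(n) → ∞.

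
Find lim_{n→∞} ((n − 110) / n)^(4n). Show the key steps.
lim = e^(−440)

Rewrite as (1 − 110/n)^(4n). By the standard limit (1 + x/n)^n → e^x, we have (1 − 110/n)^n → e^(−110), and raising to the 4th power gives e^(−440).
More precisely, ln[(1 − 110/n)^(4n)] = 4n · ln(1 − 110/n) = 4n · (-110/n + O(1/n^2)) = -440 + O(1/n) → -440.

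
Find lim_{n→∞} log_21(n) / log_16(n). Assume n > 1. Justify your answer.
lim = ln(16) / ln(21) = log_21(16)

Change of base: log_21(n) = ln n / ln 21 and log_16(n) = ln n / ln 16. The ratio is (ln n / ln 21) · (ln 16 / ln n) = ln 16 / ln 21, a constant independent of n. So the limit is ln 16 / ln 21 = log_21(16).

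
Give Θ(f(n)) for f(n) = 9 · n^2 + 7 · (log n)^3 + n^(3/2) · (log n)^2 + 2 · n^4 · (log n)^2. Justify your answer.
f(n) ∈ Θ(n^4 · (log n)^2)

Compare the terms by growth order. For large n, n^a · (log n)^b dominates n^a' · (log n)^b' iff a > a', or (a = a' and b > b'). Ranking the 4 terms shows the dominant one is 2 · n^4 · (log n)^2. Hence f(n) ∈ Θ(n^4 · (log n)^2).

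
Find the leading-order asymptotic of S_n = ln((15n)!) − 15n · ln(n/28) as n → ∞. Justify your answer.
S_n ~ 15n · (ln 420 − 1) + O(ln n)

Stirling: ln((15n)!) = 15n ln(15n) − 15n + O(ln n).
  S_n = 15n ln(15n) − 15n − 15n ln(n/28) + O(ln n)
      = 15n ln(15n) − 15n ln n + 15n ln 28 − 15n + O(ln n)
      = 15n ln 15 + 15n ln 28 − 15n + O(ln n)
      = 15n (ln 420 − 1) + O(ln n).
Numerically ln(420) − 1 ≈ 5.0403.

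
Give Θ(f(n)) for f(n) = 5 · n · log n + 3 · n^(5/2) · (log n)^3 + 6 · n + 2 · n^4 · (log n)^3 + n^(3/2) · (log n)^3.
f(n) ∈ Θ(n^4 · (log n)^3)

Compare the terms by growth order. For large n, n^a · (log n)^b dominates n^a' · (log n)^b' iff a > a', or (a = a' and b > b'). Ranking the 5 terms shows the dominant one is 2 · n^4 · (log n)^3. Hence f(n) ∈ Θ(n^4 · (log n)^3).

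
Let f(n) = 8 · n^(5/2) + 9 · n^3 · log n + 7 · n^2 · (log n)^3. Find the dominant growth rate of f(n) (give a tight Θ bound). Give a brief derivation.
f(n) ∈ Θ(n^3 · log n)

Compare the terms by growth order. For large n, n^a · (log n)^b dominates n^a' · (log n)^b' iff a > a', or (a = a' and b > b'). Ranking the 3 terms shows the dominant one is 9 · n^3 · log n. Hence f(n) ∈ Θ(n^3 · log n).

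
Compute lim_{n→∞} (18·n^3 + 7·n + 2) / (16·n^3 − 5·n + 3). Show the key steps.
lim = 18/16 = 9/8

For large n the leading n^3 terms dominate both numerator and denominator. Dividing top and bottom by n^3, every other term tends to 0, leaving 18/16 = 9/8.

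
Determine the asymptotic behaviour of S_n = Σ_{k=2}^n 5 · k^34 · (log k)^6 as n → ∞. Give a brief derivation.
S_n ~ n^35 · (log n)^6 / 7

By integral comparison, S_n = ∫_1^n 5 · x^34 · (log x)^6 dx + O(n^34 · (log n)^6). For the integral, the leading term of ∫_1^n x^34 (log x)^6 dx is n^35/35 · (log n)^6 (by repeated integration by parts; each step lowers the log-exponent and produces a relatively O(1/log n) correction). Hence S_n ~ n^35 · (log n)^6 / 7.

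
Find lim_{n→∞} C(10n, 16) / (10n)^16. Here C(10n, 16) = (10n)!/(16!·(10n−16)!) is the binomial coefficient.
lim = 1/16! = 1/20922789888000

With N = 10n → ∞: C(N, 16) / N^16 = [N(N−1)…(N−15)] / (16! · N^16) = (1/16!) · 1 · (1 − 1/(10n)) · … · (1 − 15/(10n)). Each factor → 1 as N → ∞, so the limit is 1/16! = 1/20922789888000.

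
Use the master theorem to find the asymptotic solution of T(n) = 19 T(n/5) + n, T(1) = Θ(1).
T(n) = Θ(n^(log_5 19))

Master theorem: compare f(n) = n to n^(log_5 19) where log_5 19 ≈ 1.829. Since 1 < log_5 19, we have f(n) = O(n^(log_5 19 − ε)) for some ε > 0 — Case 1. Hence T(n) = Θ(n^(log_5 19)).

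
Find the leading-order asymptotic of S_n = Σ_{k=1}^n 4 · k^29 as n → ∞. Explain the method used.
S_n ~ 2 · n^30 / 15

By integral comparison (Euler-Maclaurin), Σ_{k=1}^n 4 · k^29 = 4 · ∫_0^n x^29 dx + O(n^29) = 4 · n^30/30 = 2 · n^30 / 15 + O(n^29). (Equivalently, Faulhaber's formula gives the same leading term.)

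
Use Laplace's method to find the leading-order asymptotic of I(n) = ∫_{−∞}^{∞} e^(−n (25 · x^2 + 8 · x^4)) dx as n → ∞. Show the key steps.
I(n) ~ sqrt(π/(25n))

φ(x) = 25 · x^2 + 8 · x^4 has its unique global minimum at x* = 0 (since φ'(x) = 50x + 32x^3 = 0 only at x = 0 for real x with both coefficients positive, and φ → ∞ as |x| → ∞). At x* = 0, φ(0) = 0 and φ''(0) = 50. Laplace's method then gives
  I(n) ~ sqrt(2π / (n · φ''(0))) · e^(−n φ(0)) = sqrt(2π / (50n)) = sqrt(π/(25n)).
The 8 · x^4 term contributes only at subleading order (an O(1/n) relative correction).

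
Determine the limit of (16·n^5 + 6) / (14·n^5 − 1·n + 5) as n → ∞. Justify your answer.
lim = 16/14 = 8/7

For large n the leading n^5 terms dominate both numerator and denominator. Dividing top and bottom by n^5, every other term tends to 0, leaving 16/14 = 8/7.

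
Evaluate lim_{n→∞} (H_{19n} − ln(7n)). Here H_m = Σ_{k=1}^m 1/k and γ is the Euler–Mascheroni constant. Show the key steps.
lim = ln(19/7) + γ

By Euler-Maclaurin, H_m = ln m + γ + O(1/m). So
  H_{19n} − ln(7n) = ln(19n) + γ − ln(7n) + O(1/n)
                       = ln(19/7) + γ + O(1/n).
Hence the limit is ln(19/7) + γ.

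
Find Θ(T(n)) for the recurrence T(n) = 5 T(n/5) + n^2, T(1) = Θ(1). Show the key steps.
T(n) = Θ(n^2)

log_5 5 ≈ 1.000. f(n) = n^2 dominates n^(log_5 5) since 2 > 1.000, and the regularity condition a·f(n/b) = 5·(n/5)^2 = (5/25)·n^2 ≤ c·f(n) holds with c = 5/25 ≈ 0.2 < 1. So this is Case 3: T(n) = Θ(f(n)) = Θ(n^2).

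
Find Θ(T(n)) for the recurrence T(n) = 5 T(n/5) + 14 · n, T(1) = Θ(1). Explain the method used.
T(n) = Θ(n log n)

log_5 5 = 1, and f(n) = 14 · n = Θ(n^(log_5 5)). This is Case 2 of the master theorem: T(n) = Θ(f(n) · log n) = Θ(n log n).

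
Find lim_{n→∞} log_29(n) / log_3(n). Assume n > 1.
lim = ln(3) / ln(29) = log_29(3)

Change of base: log_29(n) = ln n / ln 29 and log_3(n) = ln n / ln 3. The ratio is (ln n / ln 29) · (ln 3 / ln n) = ln 3 / ln 29, a constant independent of n. So the limit is ln 3 / ln 29 = log_29(3).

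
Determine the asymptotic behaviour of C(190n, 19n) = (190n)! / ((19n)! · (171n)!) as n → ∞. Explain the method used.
C(190n, 19n) ~ (10000000000/387420489)^(19n) · sqrt(5/(9π·19n))

Write N = 19n. Apply Stirling to each factorial:
  (10N)! ~ sqrt(2π·10N) · (10N/e)^(10N),
  N! ~ sqrt(2π N) · (N/e)^N,
  (9N)! ~ sqrt(2π·9N) · (9N/e)^(9N).
The exponential factors combine to (10N)^(10N) / (N^N · (9N)^(9N)) = 10^(10N)/9^(9N) = (10^10/9^9)^N = (10000000000/387420489)^N.
The square-root prefactors combine to sqrt(2π·10N) / (sqrt(2π N)·sqrt(2π·9N)) = sqrt(10 / (2π·9·N)) = sqrt(5/(9π·19n)).
Substituting N = 19n: C(190n, 19n) ~ (10000000000/387420489)^(19n) · sqrt(5/(9π·19n)).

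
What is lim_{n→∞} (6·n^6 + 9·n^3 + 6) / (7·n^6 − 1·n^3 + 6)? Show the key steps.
lim = 6/7

For large n the leading n^6 terms dominate both numerator and denominator. Dividing top and bottom by n^6, every other term tends to 0, leaving 6/7.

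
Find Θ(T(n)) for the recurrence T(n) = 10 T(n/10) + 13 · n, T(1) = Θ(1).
T(n) = Θ(n log n)

log_10 10 = 1, and f(n) = 13 · n = Θ(n^(log_10 10)). This is Case 2 of the master theorem: T(n) = Θ(f(n) · log n) = Θ(n log n).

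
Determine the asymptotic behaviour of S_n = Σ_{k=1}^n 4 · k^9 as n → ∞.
S_n ~ 2 · n^10 / 5

By integral comparison (Euler-Maclaurin), Σ_{k=1}^n 4 · k^9 = 4 · ∫_0^n x^9 dx + O(n^9) = 4 · n^10/10 = 2 · n^10 / 5 + O(n^9). (Equivalently, Faulhaber's formula gives the same leading term.)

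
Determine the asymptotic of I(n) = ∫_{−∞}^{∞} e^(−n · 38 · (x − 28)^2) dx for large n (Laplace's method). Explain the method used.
I(n) = sqrt(π/(38n))

Here φ(x) = 38 · (x − 28)^2 has its unique minimum at x* = 28 with φ(x*) = 0 and φ''(x*) = 76. Laplace's method gives
  I(n) ~ e^(−n φ(x*)) · sqrt(2π / (n · φ''(x*))) = sqrt(2π / (76n)) = sqrt(π/(38n)).
This is exact: substituting u = (x − 28)·sqrt(38n) gives I(n) = (1/sqrt(38n)) ∫_{−∞}^{∞} e^(−u^2) du = sqrt(π/(38n)).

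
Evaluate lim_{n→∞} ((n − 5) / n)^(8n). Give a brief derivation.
lim = e^(−40)

Rewrite as (1 − 5/n)^(8n). By the standard limit (1 + x/n)^n → e^x, we have (1 − 5/n)^n → e^(−5), and raising to the 8th power gives e^(−40).
More precisely, ln[(1 − 5/n)^(8n)] = 8n · ln(1 − 5/n) = 8n · (-5/n + O(1/n^2)) = -40 + O(1/n) → -40.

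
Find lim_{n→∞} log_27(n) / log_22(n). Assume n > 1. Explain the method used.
lim = ln(22) / ln(27) = log_27(22)

Change of base: log_27(n) = ln n / ln 27 and log_22(n) = ln n / ln 22. The ratio is (ln n / ln 27) · (ln 22 / ln n) = ln 22 / ln 27, a constant independent of n. So the limit is ln 22 / ln 27 = log_27(22).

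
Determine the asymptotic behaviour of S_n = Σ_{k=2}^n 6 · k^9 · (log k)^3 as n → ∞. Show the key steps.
S_n ~ 3 · n^10 · (log n)^3 / 5

By integral comparison, S_n = ∫_1^n 6 · x^9 · (log x)^3 dx + O(n^9 · (log n)^3). For the integral, the leading term of ∫_1^n x^9 (log x)^3 dx is n^10/10 · (log n)^3 (by repeated integration by parts; each step lowers the log-exponent and produces a relatively O(1/log n) correction). Hence S_n ~ 3 · n^10 · (log n)^3 / 5.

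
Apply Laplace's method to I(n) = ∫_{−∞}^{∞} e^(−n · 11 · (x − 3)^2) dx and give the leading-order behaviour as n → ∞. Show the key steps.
I(n) = sqrt(π/(11n))

Here φ(x) = 11 · (x − 3)^2 has its unique minimum at x* = 3 with φ(x*) = 0 and φ''(x*) = 22. Laplace's method gives
  I(n) ~ e^(−n φ(x*)) · sqrt(2π / (n · φ''(x*))) = sqrt(2π / (22n)) = sqrt(π/(11n)).
This is exact: substituting u = (x − 3)·sqrt(11n) gives I(n) = (1/sqrt(11n)) ∫_{−∞}^{∞} e^(−u^2) du = sqrt(π/(11n)).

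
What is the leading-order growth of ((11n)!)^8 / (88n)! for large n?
((11n)!)^8/(88n)! ~ ((2π·11n)^(7/2) / sqrt(8)) · 8^(−8·11n)  →  0

Write N = 11n. Stirling: N! ~ sqrt(2π N)(N/e)^N and (8N)! ~ sqrt(2π·8N)·(8N/e)^(8N).
  (N!)^8/(8N)! ~ (2π N)^(8/2) (N/e)^(8N) / [sqrt(2π·8N) (8N/e)^(8N)]
     = (2π N)^(8/2) / sqrt(2π·8N) · (N/(8N))^(8N)
     = (2π N)^((8−1)/2) / sqrt(8) · 8^(−8N).
Since 8^8 > 1, the factor 8^(−8N) decays exponentially, so the ratio → 0. Substituting N = 11n gives the stated form.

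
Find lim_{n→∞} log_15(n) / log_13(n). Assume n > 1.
lim = ln(13) / ln(15) = log_15(13)

Change of base: log_15(n) = ln n / ln 15 and log_13(n) = ln n / ln 13. The ratio is (ln n / ln 15) · (ln 13 / ln n) = ln 13 / ln 15, a constant independent of n. So the limit is ln 13 / ln 15 = log_15(13).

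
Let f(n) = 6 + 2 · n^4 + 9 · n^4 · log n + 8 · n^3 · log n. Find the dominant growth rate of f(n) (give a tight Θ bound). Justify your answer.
f(n) ∈ Θ(n^4 · log n)

Compare the terms by growth order. For large n, n^a · (log n)^b dominates n^a' · (log n)^b' iff a > a', or (a = a' and b > b'). Ranking the 4 terms shows the dominant one is 9 · n^4 · log n. Hence f(n) ∈ Θ(n^4 · log n).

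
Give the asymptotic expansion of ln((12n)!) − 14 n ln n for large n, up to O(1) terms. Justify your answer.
ln((12n)!) − 14 n ln n = −2 n ln n + 12(ln 12 − 1) n + (1/2) ln(2π·12n) + O(1/n)

Stirling: ln((12n)!) = 12n ln(12n) − 12n + (1/2) ln(2π·12n) + O(1/n).
Expand 12n ln(12n) = 12n (ln n + ln 12) = 12n ln n + 12n ln 12.
Subtract 14n ln n: leading term is (12 − 14) n ln n = −2 n ln n. The next term is 12n ln 12 − 12n = 12(ln 12 − 1) n. Then the (1/2) ln(2π·12n) correction.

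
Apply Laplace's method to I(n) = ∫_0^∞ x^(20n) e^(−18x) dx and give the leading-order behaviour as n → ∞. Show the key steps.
I(n) ~ (sqrt(2π·20n) / 18) · (20n/(18e))^(20n)

Write the integrand as exp(20n ln x − 18x) and set f(x) = 20n ln x − 18x. Then f'(x) = 20n/x − 18 = 0 at x* = 20n/18, and f''(x*) = −20n/x*^2 = −18^2/(20n). Laplace's method (interior maximum) gives
  I(n) ~ e^(f(x*)) · sqrt(2π / |f''(x*)|)
        = exp(20n ln(20n/18) − 20n) · sqrt(2π · 20n / 18^2)
        = (20n/18)^(20n) e^(−20n) · sqrt(2π·20n) / 18
        = (sqrt(2π·20n) / 18) · (20n/(18e))^(20n).
This matches Γ(20n+1)/18^(20n+1) with Stirling applied to Γ.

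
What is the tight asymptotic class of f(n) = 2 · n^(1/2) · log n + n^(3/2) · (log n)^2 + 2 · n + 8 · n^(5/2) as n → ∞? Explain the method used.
f(n) ∈ Θ(n^(5/2))

Compare the terms by growth order. For large n, n^a · (log n)^b dominates n^a' · (log n)^b' iff a > a', or (a = a' and b > b'). Ranking the 4 terms shows the dominant one is 8 · n^(5/2). Hence f(n) ∈ Θ(n^(5/2)).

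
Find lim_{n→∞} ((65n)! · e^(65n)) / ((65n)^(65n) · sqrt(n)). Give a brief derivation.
lim = sqrt(2π·65)

Stirling: (65n)! ~ sqrt(2π·65n) · (65n/e)^(65n). Hence
  (65n)! · e^(65n) / (65n)^(65n) ~ sqrt(2π·65n).
Dividing by sqrt(n): sqrt(2π·65n) / sqrt(n) = sqrt(2π·65) · n^((1−1)/2), so the limit is sqrt(2π·65).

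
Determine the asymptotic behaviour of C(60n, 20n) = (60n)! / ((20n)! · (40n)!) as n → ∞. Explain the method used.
C(60n, 20n) ~ (27/4)^(20n) · sqrt(3/(4π·20n))

Write N = 20n. Apply Stirling to each factorial:
  (3N)! ~ sqrt(2π·3N) · (3N/e)^(3N),
  N! ~ sqrt(2π N) · (N/e)^N,
  (2N)! ~ sqrt(2π·2N) · (2N/e)^(2N).
The exponential factors combine to (3N)^(3N) / (N^N · (2N)^(2N)) = 3^(3N)/2^(2N) = (3^3/2^2)^N = (27/4)^N.
The square-root prefactors combine to sqrt(2π·3N) / (sqrt(2π N)·sqrt(2π·2N)) = sqrt(3 / (2π·2·N)) = sqrt(3/(4π·20n)).
Substituting N = 20n: C(60n, 20n) ~ (27/4)^(20n) · sqrt(3/(4π·20n)).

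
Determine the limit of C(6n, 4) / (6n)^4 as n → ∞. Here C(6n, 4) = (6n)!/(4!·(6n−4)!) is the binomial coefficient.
lim = 1/4! = 1/24

With N = 6n → ∞: C(N, 4) / N^4 = [N(N−1)…(N−3)] / (4! · N^4) = (1/4!) · 1 · (1 − 1/(6n)) · (1 − 2/(6n)) · (1 − 3/(6n)). Each factor → 1 as N → ∞, so the limit is 1/4! = 1/24.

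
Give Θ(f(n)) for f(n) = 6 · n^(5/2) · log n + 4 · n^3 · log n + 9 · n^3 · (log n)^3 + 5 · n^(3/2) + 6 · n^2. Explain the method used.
f(n) ∈ Θ(n^3 · (log n)^3)

Compare the terms by growth order. For large n, n^a · (log n)^b dominates n^a' · (log n)^b' iff a > a', or (a = a' and b > b'). Ranking the 5 terms shows the dominant one is 9 · n^3 · (log n)^3. Hence f(n) ∈ Θ(n^3 · (log n)^3).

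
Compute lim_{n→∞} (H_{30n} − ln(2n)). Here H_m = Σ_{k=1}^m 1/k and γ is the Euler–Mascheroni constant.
lim = ln 15 + γ

By Euler-Maclaurin, H_m = ln m + γ + O(1/m). So
  H_{30n} − ln(2n) = ln(30n) + γ − ln(2n) + O(1/n)
                       = ln(30/2) + γ + O(1/n).
Hence the limit is ln(30/2) + γ (= ln 15).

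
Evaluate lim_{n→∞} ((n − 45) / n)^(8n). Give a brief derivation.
lim = e^(−360)

Rewrite as (1 − 45/n)^(8n). By the standard limit (1 + x/n)^n → e^x, we have (1 − 45/n)^n → e^(−45), and raising to the 8th power gives e^(−360).
More precisely, ln[(1 − 45/n)^(8n)] = 8n · ln(1 − 45/n) = 8n · (-45/n + O(1/n^2)) = -360 + O(1/n) → -360.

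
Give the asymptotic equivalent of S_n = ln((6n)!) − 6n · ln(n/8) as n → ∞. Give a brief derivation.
S_n ~ 6n · (ln 48 − 1) + O(ln n)

Stirling: ln((6n)!) = 6n ln(6n) − 6n + O(ln n).
  S_n = 6n ln(6n) − 6n − 6n ln(n/8) + O(ln n)
      = 6n ln(6n) − 6n ln n + 6n ln 8 − 6n + O(ln n)
      = 6n ln 6 + 6n ln 8 − 6n + O(ln n)
      = 6n (ln 48 − 1) + O(ln n).
Numerically ln(48) − 1 ≈ 2.8712.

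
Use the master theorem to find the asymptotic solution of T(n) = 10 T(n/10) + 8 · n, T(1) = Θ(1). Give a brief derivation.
T(n) = Θ(n log n)

log_10 10 = 1, and f(n) = 8 · n = Θ(n^(log_10 10)). This is Case 2 of the master theorem: T(n) = Θ(f(n) · log n) = Θ(n log n).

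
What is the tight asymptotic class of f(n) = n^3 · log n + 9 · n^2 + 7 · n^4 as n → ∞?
f(n) ∈ Θ(n^4)

Compare the terms by growth order. For large n, n^a · (log n)^b dominates n^a' · (log n)^b' iff a > a', or (a = a' and b > b'). Ranking the 3 terms shows the dominant one is 7 · n^4. Hence f(n) ∈ Θ(n^4).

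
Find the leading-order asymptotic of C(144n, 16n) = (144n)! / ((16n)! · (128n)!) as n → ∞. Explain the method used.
C(144n, 16n) ~ (387420489/16777216)^(16n) · sqrt(9/(16π·16n))

Write N = 16n. Apply Stirling to each factorial:
  (9N)! ~ sqrt(2π·9N) · (9N/e)^(9N),
  N! ~ sqrt(2π N) · (N/e)^N,
  (8N)! ~ sqrt(2π·8N) · (8N/e)^(8N).
The exponential factors combine to (9N)^(9N) / (N^N · (8N)^(8N)) = 9^(9N)/8^(8N) = (9^9/8^8)^N = (387420489/16777216)^N.
The square-root prefactors combine to sqrt(2π·9N) / (sqrt(2π N)·sqrt(2π·8N)) = sqrt(9 / (2π·8·N)) = sqrt(9/(16π·16n)).
Substituting N = 16n: C(144n, 16n) ~ (387420489/16777216)^(16n) · sqrt(9/(16π·16n)).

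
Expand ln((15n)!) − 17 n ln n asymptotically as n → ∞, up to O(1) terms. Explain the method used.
ln((15n)!) − 17 n ln n = −2 n ln n + 15(ln 15 − 1) n + (1/2) ln(2π·15n) + O(1/n)

Stirling: ln((15n)!) = 15n ln(15n) − 15n + (1/2) ln(2π·15n) + O(1/n).
Expand 15n ln(15n) = 15n (ln n + ln 15) = 15n ln n + 15n ln 15.
Subtract 17n ln n: leading term is (15 − 17) n ln n = −2 n ln n. The next term is 15n ln 15 − 15n = 15(ln 15 − 1) n. Then the (1/2) ln(2π·15n) correction.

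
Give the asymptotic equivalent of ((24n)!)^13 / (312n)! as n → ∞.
((24n)!)^13/(312n)! ~ ((2π·24n)^(12/2) / sqrt(13)) · 13^(−13·24n)  →  0

Write N = 24n. Stirling: N! ~ sqrt(2π N)(N/e)^N and (13N)! ~ sqrt(2π·13N)·(13N/e)^(13N).
  (N!)^13/(13N)! ~ (2π N)^(13/2) (N/e)^(13N) / [sqrt(2π·13N) (13N/e)^(13N)]
     = (2π N)^(13/2) / sqrt(2π·13N) · (N/(13N))^(13N)
     = (2π N)^((13−1)/2) / sqrt(13) · 13^(−13N).
Since 13^13 > 1, the factor 13^(−13N) decays exponentially, so the ratio → 0. Substituting N = 24n gives the stated form.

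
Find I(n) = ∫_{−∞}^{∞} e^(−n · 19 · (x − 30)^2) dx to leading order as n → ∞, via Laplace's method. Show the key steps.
I(n) = sqrt(π/(19n))

Here φ(x) = 19 · (x − 30)^2 has its unique minimum at x* = 30 with φ(x*) = 0 and φ''(x*) = 38. Laplace's method gives
  I(n) ~ e^(−n φ(x*)) · sqrt(2π / (n · φ''(x*))) = sqrt(2π / (38n)) = sqrt(π/(19n)).
This is exact: substituting u = (x − 30)·sqrt(19n) gives I(n) = (1/sqrt(19n)) ∫_{−∞}^{∞} e^(−u^2) du = sqrt(π/(19n)).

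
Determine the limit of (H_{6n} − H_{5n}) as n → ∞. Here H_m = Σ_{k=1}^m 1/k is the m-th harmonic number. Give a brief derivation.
lim = ln(6/5)

Euler-Maclaurin gives H_m = ln m + γ + 1/(2m) + O(1/m^2). The γ and O(1/m) terms cancel in the difference:
  H_{6n} − H_{5n} = ln(6n) − ln(5n) + O(1/n) = ln(6/5) + O(1/n).
Hence the limit is ln(6/5).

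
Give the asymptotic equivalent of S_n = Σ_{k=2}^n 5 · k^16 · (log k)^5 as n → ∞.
S_n ~ 5 · n^17 · (log n)^5 / 17

By integral comparison, S_n = ∫_1^n 5 · x^16 · (log x)^5 dx + O(n^16 · (log n)^5). For the integral, the leading term of ∫_1^n x^16 (log x)^5 dx is n^17/17 · (log n)^5 (by repeated integration by parts; each step lowers the log-exponent and produces a relatively O(1/log n) correction). Hence S_n ~ 5 · n^17 · (log n)^5 / 17.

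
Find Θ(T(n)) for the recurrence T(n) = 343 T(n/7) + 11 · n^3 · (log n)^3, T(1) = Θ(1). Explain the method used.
T(n) = Θ(n^3 · (log n)^4)

Here log_7 343 = 3 and f(n) = 11 · n^3 · (log n)^3 = Θ(n^(log_7 343) · (log n)^3). This is the extended Case 2 of the master theorem (f matches the critical exponent up to log factors), giving T(n) = Θ(n^(log_7 343) · (log n)^(3+1)) = Θ(n^3 · (log n)^4).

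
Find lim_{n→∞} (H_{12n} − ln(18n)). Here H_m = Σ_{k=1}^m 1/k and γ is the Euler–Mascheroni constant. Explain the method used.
lim = ln(2/3) + γ

By Euler-Maclaurin, H_m = ln m + γ + O(1/m). So
  H_{12n} − ln(18n) = ln(12n) + γ − ln(18n) + O(1/n)
                       = ln(12/18) + γ + O(1/n).
Hence the limit is ln(12/18) + γ (= ln(2/3)).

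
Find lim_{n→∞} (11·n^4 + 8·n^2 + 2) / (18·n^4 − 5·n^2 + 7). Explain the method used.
lim = 11/18

For large n the leading n^4 terms dominate both numerator and denominator. Dividing top and bottom by n^4, every other term tends to 0, leaving 11/18.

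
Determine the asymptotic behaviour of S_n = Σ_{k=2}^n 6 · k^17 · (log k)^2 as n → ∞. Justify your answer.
S_n ~ n^18 · (log n)^2 / 3

By integral comparison, S_n = ∫_1^n 6 · x^17 · (log x)^2 dx + O(n^17 · (log n)^2). For the integral, the leading term of ∫_1^n x^17 (log x)^2 dx is n^18/18 · (log n)^2 (by repeated integration by parts; each step lowers the log-exponent and produces a relatively O(1/log n) correction). Hence S_n ~ n^18 · (log n)^2 / 3.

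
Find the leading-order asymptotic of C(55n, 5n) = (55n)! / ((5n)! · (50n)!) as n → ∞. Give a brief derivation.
C(55n, 5n) ~ (285311670611/10000000000)^(5n) · sqrt(11/(20π·5n))

Write N = 5n. Apply Stirling to each factorial:
  (11N)! ~ sqrt(2π·11N) · (11N/e)^(11N),
  N! ~ sqrt(2π N) · (N/e)^N,
  (10N)! ~ sqrt(2π·10N) · (10N/e)^(10N).
The exponential factors combine to (11N)^(11N) / (N^N · (10N)^(10N)) = 11^(11N)/10^(10N) = (11^11/10^10)^N = (285311670611/10000000000)^N.
The square-root prefactors combine to sqrt(2π·11N) / (sqrt(2π N)·sqrt(2π·10N)) = sqrt(11 / (2π·10·N)) = sqrt(11/(20π·5n)).
Substituting N = 5n: C(55n, 5n) ~ (285311670611/10000000000)^(5n) · sqrt(11/(20π·5n)).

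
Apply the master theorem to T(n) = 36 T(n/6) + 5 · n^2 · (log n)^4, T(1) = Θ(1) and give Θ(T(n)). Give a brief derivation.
T(n) = Θ(n^2 · (log n)^5)

Here log_6 36 = 2 and f(n) = 5 · n^2 · (log n)^4 = Θ(n^(log_6 36) · (log n)^4). This is the extended Case 2 of the master theorem (f matches the critical exponent up to log factors), giving T(n) = Θ(n^(log_6 36) · (log n)^(4+1)) = Θ(n^2 · (log n)^5).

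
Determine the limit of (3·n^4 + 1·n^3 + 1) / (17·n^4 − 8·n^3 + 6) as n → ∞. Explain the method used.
lim = 3/17

For large n the leading n^4 terms dominate both numerator and denominator. Dividing top and bottom by n^4, every other term tends to 0, leaving 3/17.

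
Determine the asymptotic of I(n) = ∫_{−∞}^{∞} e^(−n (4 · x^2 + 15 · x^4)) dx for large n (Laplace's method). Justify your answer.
I(n) ~ sqrt(π/(4n))

φ(x) = 4 · x^2 + 15 · x^4 has its unique global minimum at x* = 0 (since φ'(x) = 8x + 60x^3 = 0 only at x = 0 for real x with both coefficients positive, and φ → ∞ as |x| → ∞). At x* = 0, φ(0) = 0 and φ''(0) = 8. Laplace's method then gives
  I(n) ~ sqrt(2π / (n · φ''(0))) · e^(−n φ(0)) = sqrt(2π / (8n)) = sqrt(π/(4n)).
The 15 · x^4 term contributes only at subleading order (an O(1/n) relative correction).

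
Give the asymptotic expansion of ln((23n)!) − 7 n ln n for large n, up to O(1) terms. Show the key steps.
ln((23n)!) − 7 n ln n = 16 n ln n + 23(ln 23 − 1) n + (1/2) ln(2π·23n) + O(1/n)

Stirling: ln((23n)!) = 23n ln(23n) − 23n + (1/2) ln(2π·23n) + O(1/n).
Expand 23n ln(23n) = 23n (ln n + ln 23) = 23n ln n + 23n ln 23.
Subtract 7n ln n: leading term is (23 − 7) n ln n = 16 n ln n. The next term is 23n ln 23 − 23n = 23(ln 23 − 1) n. Then the (1/2) ln(2π·23n) correction.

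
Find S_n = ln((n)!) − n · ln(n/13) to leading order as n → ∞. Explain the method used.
S_n ~ n · (ln 13 − 1) + O(ln n)

Stirling: ln((n)!) = n ln(n) − n + O(ln n).
  S_n = n ln(n) − n − n ln(n/13) + O(ln n)
      = n ln(n) − n ln n + n ln 13 − n + O(ln n)
      = n ln 13 − n + O(ln n)
      = n (ln 13 − 1) + O(ln n).
Numerically ln(13) − 1 ≈ 1.5649.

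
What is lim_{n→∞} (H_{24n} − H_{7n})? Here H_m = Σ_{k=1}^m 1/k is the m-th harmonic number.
lim = ln(24/7)

Euler-Maclaurin gives H_m = ln m + γ + 1/(2m) + O(1/m^2). The γ and O(1/m) terms cancel in the difference:
  H_{24n} − H_{7n} = ln(24n) − ln(7n) + O(1/n) = ln(24/7) + O(1/n).
Hence the limit is ln(24/7).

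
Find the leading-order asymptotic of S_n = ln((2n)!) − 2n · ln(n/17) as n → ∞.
S_n ~ 2n · (ln 34 − 1) + O(ln n)

Stirling: ln((2n)!) = 2n ln(2n) − 2n + O(ln n).
  S_n = 2n ln(2n) − 2n − 2n ln(n/17) + O(ln n)
      = 2n ln(2n) − 2n ln n + 2n ln 17 − 2n + O(ln n)
      = 2n ln 2 + 2n ln 17 − 2n + O(ln n)
      = 2n (ln 34 − 1) + O(ln n).
Numerically ln(34) − 1 ≈ 2.5264.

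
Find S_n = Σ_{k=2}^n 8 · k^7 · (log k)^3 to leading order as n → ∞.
S_n ~ n^8 · (log n)^3

By integral comparison, S_n = ∫_1^n 8 · x^7 · (log x)^3 dx + O(n^7 · (log n)^3). For the integral, the leading term of ∫_1^n x^7 (log x)^3 dx is n^8/8 · (log n)^3 (by repeated integration by parts; each step lowers the log-exponent and produces a relatively O(1/log n) correction). Hence S_n ~ n^8 · (log n)^3.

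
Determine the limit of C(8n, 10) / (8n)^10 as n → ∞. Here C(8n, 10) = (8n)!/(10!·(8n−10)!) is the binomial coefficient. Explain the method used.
lim = 1/10! = 1/3628800

With N = 8n → ∞: C(N, 10) / N^10 = [N(N−1)…(N−9)] / (10! · N^10) = (1/10!) · 1 · (1 − 1/(8n)) · … · (1 − 9/(8n)). Each factor → 1 as N → ∞, so the limit is 1/10! = 1/3628800.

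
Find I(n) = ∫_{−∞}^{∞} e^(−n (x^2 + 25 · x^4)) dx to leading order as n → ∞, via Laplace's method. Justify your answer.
I(n) ~ sqrt(π/n)

φ(x) = x^2 + 25 · x^4 has its unique global minimum at x* = 0 (since φ'(x) = 2x + 100x^3 = 0 only at x = 0 for real x with both coefficients positive, and φ → ∞ as |x| → ∞). At x* = 0, φ(0) = 0 and φ''(0) = 2. Laplace's method then gives
  I(n) ~ sqrt(2π / (n · φ''(0))) · e^(−n φ(0)) = sqrt(2π / (2n)) = sqrt(π/n).
The 25 · x^4 term contributes only at subleading order (an O(1/n) relative correction).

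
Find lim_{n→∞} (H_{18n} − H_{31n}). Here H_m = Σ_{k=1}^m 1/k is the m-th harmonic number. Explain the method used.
lim = ln(18/31)

Euler-Maclaurin gives H_m = ln m + γ + 1/(2m) + O(1/m^2). The γ and O(1/m) terms cancel in the difference:
  H_{18n} − H_{31n} = ln(18n) − ln(31n) + O(1/n) = ln(18/31) + O(1/n).
Hence the limit is ln(18/31).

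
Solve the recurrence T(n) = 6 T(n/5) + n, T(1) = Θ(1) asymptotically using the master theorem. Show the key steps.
T(n) = Θ(n^(log_5 6))

Master theorem: compare f(n) = n to n^(log_5 6) where log_5 6 ≈ 1.113. Since 1 < log_5 6, we have f(n) = O(n^(log_5 6 − ε)) for some ε > 0 — Case 1. Hence T(n) = Θ(n^(log_5 6)).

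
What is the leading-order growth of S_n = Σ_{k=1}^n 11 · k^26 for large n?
S_n ~ 11 · n^27 / 27

By integral comparison (Euler-Maclaurin), Σ_{k=1}^n 11 · k^26 = 11 · ∫_0^n x^26 dx + O(n^26) = 11 · n^27/27 + O(n^26). (Equivalently, Faulhaber's formula gives the same leading term.)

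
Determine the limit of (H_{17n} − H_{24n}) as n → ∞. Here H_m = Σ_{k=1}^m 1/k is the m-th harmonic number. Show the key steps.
lim = ln(17/24)

Euler-Maclaurin gives H_m = ln m + γ + 1/(2m) + O(1/m^2). The γ and O(1/m) terms cancel in the difference:
  H_{17n} − H_{24n} = ln(17n) − ln(24n) + O(1/n) = ln(17/24) + O(1/n).
Hence the limit is ln(17/24).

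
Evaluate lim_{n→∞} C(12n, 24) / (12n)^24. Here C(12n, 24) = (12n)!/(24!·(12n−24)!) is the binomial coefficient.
lim = 1/24! = 1/620448401733239439360000

With N = 12n → ∞: C(N, 24) / N^24 = [N(N−1)…(N−23)] / (24! · N^24) = (1/24!) · 1 · (1 − 1/(12n)) · … · (1 − 23/(12n)). Each factor → 1 as N → ∞, so the limit is 1/24! = 1/620448401733239439360000.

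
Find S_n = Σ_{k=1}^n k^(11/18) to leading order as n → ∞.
S_n ~ (18/29) · n^(29/18)

Integral comparison: Σ_{k=1}^n k^(11/18) = ∫_0^n x^(11/18) dx + O(n^(11/18)). The integral is n^(1 + 11/18) / (1 + 11/18) = n^((11+18)/18) / ((11+18)/18) = (18/29) · n^(29/18).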